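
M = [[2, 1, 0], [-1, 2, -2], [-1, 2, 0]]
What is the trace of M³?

-14

M² = [[3, 4, -2], [-2, -1, -4], [-4, 3, -4]]
M³ = [[4, 7, -8], [1, -12, 2], [-7, -6, -6]]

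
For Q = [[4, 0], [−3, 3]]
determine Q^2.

[[16, 0], [−21, 9]]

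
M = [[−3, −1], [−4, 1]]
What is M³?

[[−47, −11], [−44, −3]]

M² = [[13, 2], [8, 5]]
M³ = [[−47, −11], [−44, −3]]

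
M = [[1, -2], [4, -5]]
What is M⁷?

[[2185, -2186], [4372, -4373]]

tr M = -4 and det M = 3, so the characteristic polynomial is λ² − (-4)λ + (3) with roots -1 and -3.
Eigenvectors give P = [[-1, 1], [-1, 2]] with P⁻¹ = [[-2, 1], [-1, 1]], and M = P·diag(-1, -3)·P⁻¹.
Then M⁷ = P·diag(-1, -2187)·P⁻¹ = [[1, -2187], [1, -4374]] · [[-2, 1], [-1, 1]] = [[2185, -2186], [4372, -4373]].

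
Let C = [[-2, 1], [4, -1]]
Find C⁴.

[[100, -39], [-156, 61]]

C² = [[8, -3], [-12, 5]]
C³ = [[-28, 11], [44, -17]]
C⁴ = [[100, -39], [-156, 61]]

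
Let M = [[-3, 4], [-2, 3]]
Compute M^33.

[[-3, 4], [-2, 3]]

M² = I (check: tr M = 0 and det M = -1), so M^33 = M since 33 is odd.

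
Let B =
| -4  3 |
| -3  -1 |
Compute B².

[[7, -15], [15, -8]]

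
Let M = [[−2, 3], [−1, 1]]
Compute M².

[[1, −3], [1, −2]]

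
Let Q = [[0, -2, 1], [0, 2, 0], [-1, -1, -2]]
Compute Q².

[[-1, -5, -2], [0, 4, 0], [2, 2, 3]]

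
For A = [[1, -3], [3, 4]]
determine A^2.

[[-8, -15], [15, 7]]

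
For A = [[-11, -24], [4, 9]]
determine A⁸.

tr A = -2 and det A = -3, so the characteristic polynomial is λ² − (-2)λ + (-3) with roots -3 and 1.
Eigenvectors give P = [[-3, -2], [1, 1]] with P⁻¹ = [[-1, -2], [1, 3]], and A = P·diag(-3, 1)·P⁻¹.
Then A⁸ = P·diag(6561, 1)·P⁻¹ = [[-19683, -2], [6561, 1]] · [[-1, -2], [1, 3]] = [[19681, 39360], [-6560, -13119]].

[[19681, 39360], [-6560, -13119]]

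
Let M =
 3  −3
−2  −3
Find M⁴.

M² = [[15, 0], [0, 15]]
M³ = [[45, −45], [−30, −45]]
M⁴ = [[225, 0], [0, 225]]

[[225, 0], [0, 225]]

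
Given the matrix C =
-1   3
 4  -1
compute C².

[[13, -6], [-8, 13]]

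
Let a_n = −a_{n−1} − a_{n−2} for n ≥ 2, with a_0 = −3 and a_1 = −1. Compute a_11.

With companion matrix B = [[−1, −1], [1, 0]], [a_n, a_{n−1}]ᵀ = B·[a_{n−1}, a_{n−2}]ᵀ, so [a_11, a_10]ᵀ = B¹⁰·[a_1, a_0]ᵀ.
B¹⁰ = [[−1, −1], [1, 0]], giving [a_11, a_10]ᵀ = [[4], [−1]].

4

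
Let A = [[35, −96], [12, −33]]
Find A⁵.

tr A = 2 and det A = −3, so the characteristic polynomial is λ² − (2)λ + (−3) with roots −1 and 3.
Eigenvectors give P = [[−8, 3], [−3, 1]] with P⁻¹ = [[1, −3], [3, −8]], and A = P·diag(−1, 3)·P⁻¹.
Then A⁵ = P·diag(−1, 243)·P⁻¹ = [[8, 729], [3, 243]] · [[1, −3], [3, −8]] = [[2195, −5856], [732, −1953]].

[[2195, −5856], [732, −1953]]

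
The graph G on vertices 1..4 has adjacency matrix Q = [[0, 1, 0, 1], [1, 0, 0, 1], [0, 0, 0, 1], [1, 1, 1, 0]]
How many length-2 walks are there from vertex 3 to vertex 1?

The number of length-2 walks from vertex 3 to vertex 1 is entry (3,1) of Q^2, where Q is the adjacency matrix.
Q^2 = [[2, 1, 1, 1], [1, 2, 1, 1], [1, 1, 1, 0], [1, 1, 0, 3]]

1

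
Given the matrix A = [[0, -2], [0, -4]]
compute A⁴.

A² = [[0, 8], [0, 16]]
A³ = [[0, -32], [0, -64]]
A⁴ = [[0, 128], [0, 256]]

[[0, 128], [0, 256]]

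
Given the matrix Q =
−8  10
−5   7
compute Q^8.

tr Q = −1 and det Q = −6, so the characteristic polynomial is λ² − (−1)λ + (−6) with roots 2 and −3.
Eigenvectors give P = [[1, 2], [1, 1]] with P⁻¹ = [[−1, 2], [1, −1]], and Q = P·diag(2, −3)·P⁻¹.
Then Q^8 = P·diag(256, 6561)·P⁻¹ = [[256, 13122], [256, 6561]] · [[−1, 2], [1, −1]] = [[12866, −12610], [6305, −6049]].

[[12866, −12610], [6305, −6049]]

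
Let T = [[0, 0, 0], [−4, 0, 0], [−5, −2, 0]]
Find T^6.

[[0, 0, 0], [0, 0, 0], [0, 0, 0]]

T is strictly triangular, hence nilpotent: T^3 = 0, so T^6 = 0.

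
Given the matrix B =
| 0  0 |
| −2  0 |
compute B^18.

B is strictly triangular, hence nilpotent: B^2 = 0, so B^18 = 0.

[[0, 0], [0, 0]]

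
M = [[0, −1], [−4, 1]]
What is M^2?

[[4, −1], [−4, 5]]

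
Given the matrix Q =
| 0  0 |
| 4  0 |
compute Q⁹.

[[0, 0], [0, 0]]

Q is strictly triangular, hence nilpotent: Q² = 0, so Q⁹ = 0.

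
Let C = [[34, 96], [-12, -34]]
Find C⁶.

tr C = 0 and det C = -4, so the characteristic polynomial is λ² − (0)λ + (-4) with roots -2 and 2.
Eigenvectors give P = [[-8, -3], [3, 1]] with P⁻¹ = [[1, 3], [-3, -8]], and C = P·diag(-2, 2)·P⁻¹.
Then C⁶ = P·diag(64, 64)·P⁻¹ = [[-512, -192], [192, 64]] · [[1, 3], [-3, -8]] = [[64, 0], [0, 64]].

[[64, 0], [0, 64]]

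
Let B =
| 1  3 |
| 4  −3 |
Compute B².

[[13, −6], [−8, 21]]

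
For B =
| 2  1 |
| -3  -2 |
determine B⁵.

[[2, 1], [-3, -2]]

B² = I (check: tr B = 0 and det B = -1), so B⁵ = B since 5 is odd.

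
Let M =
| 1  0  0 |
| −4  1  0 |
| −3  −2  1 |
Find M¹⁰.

M = I + N where N = [[0, 0, 0], [−4, 0, 0], [−3, −2, 0]] is strictly lower-triangular, so N³ = 0.
(I + N)¹⁰ = I + 10·N + 45·N² = [[1, 0, 0], [−40, 1, 0], [330, −20, 1]].

[[1, 0, 0], [−40, 1, 0], [330, −20, 1]]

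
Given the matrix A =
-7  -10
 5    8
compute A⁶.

[[-601, -1330], [665, 1394]]

tr A = 1 and det A = -6, so the characteristic polynomial is λ² − (1)λ + (-6) with roots 3 and -2.
Eigenvectors give P = [[-1, -2], [1, 1]] with P⁻¹ = [[1, 2], [-1, -1]], and A = P·diag(3, -2)·P⁻¹.
Then A⁶ = P·diag(729, 64)·P⁻¹ = [[-729, -128], [729, 64]] · [[1, 2], [-1, -1]] = [[-601, -1330], [665, 1394]].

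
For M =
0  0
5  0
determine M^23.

[[0, 0], [0, 0]]

M is strictly triangular, hence nilpotent: M^2 = 0, so M^23 = 0.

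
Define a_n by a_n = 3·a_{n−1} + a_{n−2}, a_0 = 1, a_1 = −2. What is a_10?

−72704

With companion matrix Q = [[3, 1], [1, 0]], [a_n, a_{n−1}]ᵀ = Q·[a_{n−1}, a_{n−2}]ᵀ, so [a_10, a_9]ᵀ = Q⁹·[a_1, a_0]ᵀ.
Q⁹ = [[42837, 12970], [12970, 3927]], giving [a_10, a_9]ᵀ = [[−72704], [−22013]].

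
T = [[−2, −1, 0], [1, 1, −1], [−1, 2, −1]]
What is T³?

[[−6, 0, −2], [−2, −2, 2], [−8, −6, 0]]

T² = [[3, 1, 1], [0, −2, 0], [5, 1, −1]]
T³ = [[−6, 0, −2], [−2, −2, 2], [−8, −6, 0]]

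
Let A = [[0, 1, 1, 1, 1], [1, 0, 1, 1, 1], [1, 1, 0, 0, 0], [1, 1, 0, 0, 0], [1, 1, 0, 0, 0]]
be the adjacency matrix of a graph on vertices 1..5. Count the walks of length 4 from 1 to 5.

13

The number of length-4 walks from vertex 1 to vertex 5 is entry (1,5) of A^4, where A is the adjacency matrix.
A^2 = [[4, 3, 1, 1, 1], [3, 4, 1, 1, 1], [1, 1, 2, 2, 2], [1, 1, 2, 2, 2], [1, 1, 2, 2, 2]]
A^3 = [[6, 7, 7, 7, 7], [7, 6, 7, 7, 7], [7, 7, 2, 2, 2], [7, 7, 2, 2, 2], [7, 7, 2, 2, 2]]
A^4 = [[28, 27, 13, 13, 13], [27, 28, 13, 13, 13], [13, 13, 14, 14, 14], [13, 13, 14, 14, 14], [13, 13, 14, 14, 14]]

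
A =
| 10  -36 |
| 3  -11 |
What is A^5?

[[100, -396], [33, -131]]

tr A = -1 and det A = -2, so the characteristic polynomial is λ² − (-1)λ + (-2) with roots -2 and 1.
Eigenvectors give P = [[3, 4], [1, 1]] with P⁻¹ = [[-1, 4], [1, -3]], and A = P·diag(-2, 1)·P⁻¹.
Then A^5 = P·diag(-32, 1)·P⁻¹ = [[-96, 4], [-32, 1]] · [[-1, 4], [1, -3]] = [[100, -396], [33, -131]].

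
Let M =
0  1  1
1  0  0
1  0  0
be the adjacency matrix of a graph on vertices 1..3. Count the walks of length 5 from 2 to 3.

The number of length-5 walks from vertex 2 to vertex 3 is entry (2,3) of M⁵, where M is the adjacency matrix.
M² = [[2, 0, 0], [0, 1, 1], [0, 1, 1]]
M³ = [[0, 2, 2], [2, 0, 0], [2, 0, 0]]
M⁴ = [[4, 0, 0], [0, 2, 2], [0, 2, 2]]
M⁵ = [[0, 4, 4], [4, 0, 0], [4, 0, 0]]

0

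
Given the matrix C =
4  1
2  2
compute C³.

C² = [[18, 6], [12, 6]]
C³ = [[84, 30], [60, 24]]

[[84, 30], [60, 24]]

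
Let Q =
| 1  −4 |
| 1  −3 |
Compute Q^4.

[[−7, 16], [−4, 9]]

Q^2 = [[−3, 8], [−2, 5]]
Q^3 = [[5, −12], [3, −7]]
Q^4 = [[−7, 16], [−4, 9]]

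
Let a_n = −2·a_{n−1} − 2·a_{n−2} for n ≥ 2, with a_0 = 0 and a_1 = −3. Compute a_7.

24

With companion matrix B = [[−2, −2], [1, 0]], [a_n, a_{n−1}]ᵀ = B·[a_{n−1}, a_{n−2}]ᵀ, so [a_7, a_6]ᵀ = B⁶·[a_1, a_0]ᵀ.
B⁶ = [[−8, −16], [8, 8]], giving [a_7, a_6]ᵀ = [[24], [−24]].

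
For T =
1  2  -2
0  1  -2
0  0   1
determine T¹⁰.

T = I + N where N = [[0, 2, -2], [0, 0, -2], [0, 0, 0]] is strictly upper-triangular, so N³ = 0.
(I + N)¹⁰ = I + 10·N + 45·N² = [[1, 20, -200], [0, 1, -20], [0, 0, 1]].

[[1, 20, -200], [0, 1, -20], [0, 0, 1]]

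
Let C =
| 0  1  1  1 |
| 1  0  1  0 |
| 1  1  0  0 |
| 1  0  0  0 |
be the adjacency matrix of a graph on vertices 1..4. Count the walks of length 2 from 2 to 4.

1

The number of length-2 walks from vertex 2 to vertex 4 is entry (2,4) of C², where C is the adjacency matrix.
C² = [[3, 1, 1, 0], [1, 2, 1, 1], [1, 1, 2, 1], [0, 1, 1, 1]]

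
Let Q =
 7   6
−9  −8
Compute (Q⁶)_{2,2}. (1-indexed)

190

tr Q = −1 and det Q = −2, so the characteristic polynomial is λ² − (−1)λ + (−2) with roots −2 and 1.
Eigenvectors give P = [[−2, −1], [3, 1]] with P⁻¹ = [[1, 1], [−3, −2]], and Q = P·diag(−2, 1)·P⁻¹.
Then Q⁶ = P·diag(64, 1)·P⁻¹ = [[−128, −1], [192, 1]] · [[1, 1], [−3, −2]] = [[−125, −126], [189, 190]].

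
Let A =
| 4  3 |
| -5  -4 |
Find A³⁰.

[[1, 0], [0, 1]]

A² = I (check: tr A = 0 and det A = -1), so A³⁰ = I since 30 is even.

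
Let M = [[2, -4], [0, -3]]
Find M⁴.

[[16, 52], [0, 81]]

M² = [[4, 4], [0, 9]]
M³ = [[8, -28], [0, -27]]
M⁴ = [[16, 52], [0, 81]]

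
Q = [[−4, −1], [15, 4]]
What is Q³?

[[−4, −1], [15, 4]]

Q² = I (check: tr Q = 0 and det Q = −1), so Q³ = Q since 3 is odd.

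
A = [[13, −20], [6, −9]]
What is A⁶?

tr A = 4 and det A = 3, so the characteristic polynomial is λ² − (4)λ + (3) with roots 3 and 1.
Eigenvectors give P = [[2, 5], [1, 3]] with P⁻¹ = [[3, −5], [−1, 2]], and A = P·diag(3, 1)·P⁻¹.
Then A⁶ = P·diag(729, 1)·P⁻¹ = [[1458, 5], [729, 3]] · [[3, −5], [−1, 2]] = [[4369, −7280], [2184, −3639]].

[[4369, −7280], [2184, −3639]]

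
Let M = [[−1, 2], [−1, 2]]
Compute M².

[[−1, 2], [−1, 2]]

M² = M (a projection; rank 1, trace 1), so M² = M.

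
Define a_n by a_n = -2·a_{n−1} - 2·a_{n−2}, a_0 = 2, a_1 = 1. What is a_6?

24

With companion matrix B = [[-2, -2], [1, 0]], [a_n, a_{n−1}]ᵀ = B·[a_{n−1}, a_{n−2}]ᵀ, so [a_6, a_5]ᵀ = B⁵·[a_1, a_0]ᵀ.
B⁵ = [[8, 8], [-4, 0]], giving [a_6, a_5]ᵀ = [[24], [-4]].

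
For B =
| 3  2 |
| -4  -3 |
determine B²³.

[[3, 2], [-4, -3]]

B² = I (check: tr B = 0 and det B = -1), so B²³ = B since 23 is odd.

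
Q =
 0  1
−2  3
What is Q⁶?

tr Q = 3 and det Q = 2, so the characteristic polynomial is λ² − (3)λ + (2) with roots 1 and 2.
Eigenvectors give P = [[1, 1], [1, 2]] with P⁻¹ = [[2, −1], [−1, 1]], and Q = P·diag(1, 2)·P⁻¹.
Then Q⁶ = P·diag(1, 64)·P⁻¹ = [[1, 64], [1, 128]] · [[2, −1], [−1, 1]] = [[−62, 63], [−126, 127]].

[[−62, 63], [−126, 127]]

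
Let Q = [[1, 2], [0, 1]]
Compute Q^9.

Q = I + N where N = [[0, 2], [0, 0]] is strictly upper-triangular, so N^2 = 0.
(I + N)^9 = I + 9·N = [[1, 18], [0, 1]].

[[1, 18], [0, 1]]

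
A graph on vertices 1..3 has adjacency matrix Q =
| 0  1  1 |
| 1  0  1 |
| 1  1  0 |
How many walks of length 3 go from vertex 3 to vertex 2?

The number of length-3 walks from vertex 3 to vertex 2 is entry (3,2) of Q³, where Q is the adjacency matrix.
Q² = [[2, 1, 1], [1, 2, 1], [1, 1, 2]]
Q³ = [[2, 3, 3], [3, 2, 3], [3, 3, 2]]

3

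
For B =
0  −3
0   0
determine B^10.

[[0, 0], [0, 0]]

B is strictly triangular, hence nilpotent: B^2 = 0, so B^10 = 0.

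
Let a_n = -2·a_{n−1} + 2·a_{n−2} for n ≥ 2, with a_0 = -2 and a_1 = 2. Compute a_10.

With companion matrix T = [[-2, 2], [1, 0]], [a_n, a_{n−1}]ᵀ = T·[a_{n−1}, a_{n−2}]ᵀ, so [a_10, a_9]ᵀ = T^9·[a_1, a_0]ᵀ.
T^9 = [[-6688, 4896], [2448, -1792]], giving [a_10, a_9]ᵀ = [[-23168], [8480]].

-23168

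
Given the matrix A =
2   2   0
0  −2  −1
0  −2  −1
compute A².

[[4, 0, −2], [0, 6, 3], [0, 6, 3]]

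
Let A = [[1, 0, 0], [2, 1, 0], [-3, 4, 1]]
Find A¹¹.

[[1, 0, 0], [22, 1, 0], [407, 44, 1]]

A = I + N where N = [[0, 0, 0], [2, 0, 0], [-3, 4, 0]] is strictly lower-triangular, so N³ = 0.
(I + N)¹¹ = I + 11·N + 55·N² = [[1, 0, 0], [22, 1, 0], [407, 44, 1]].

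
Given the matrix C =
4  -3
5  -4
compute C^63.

[[4, -3], [5, -4]]

C² = I (check: tr C = 0 and det C = -1), so C^63 = C since 63 is odd.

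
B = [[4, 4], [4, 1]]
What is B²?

[[32, 20], [20, 17]]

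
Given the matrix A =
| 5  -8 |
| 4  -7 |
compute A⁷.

tr A = -2 and det A = -3, so the characteristic polynomial is λ² − (-2)λ + (-3) with roots -3 and 1.
Eigenvectors give P = [[1, 2], [1, 1]] with P⁻¹ = [[-1, 2], [1, -1]], and A = P·diag(-3, 1)·P⁻¹.
Then A⁷ = P·diag(-2187, 1)·P⁻¹ = [[-2187, 2], [-2187, 1]] · [[-1, 2], [1, -1]] = [[2189, -4376], [2188, -4375]].

[[2189, -4376], [2188, -4375]]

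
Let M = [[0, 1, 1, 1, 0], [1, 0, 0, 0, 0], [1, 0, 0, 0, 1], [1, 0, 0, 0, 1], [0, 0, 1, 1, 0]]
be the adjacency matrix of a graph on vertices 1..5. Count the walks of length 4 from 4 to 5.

The number of length-4 walks from vertex 4 to vertex 5 is entry (4,5) of M^4, where M is the adjacency matrix.
M^2 = [[3, 0, 0, 0, 2], [0, 1, 1, 1, 0], [0, 1, 2, 2, 0], [0, 1, 2, 2, 0], [2, 0, 0, 0, 2]]
M^3 = [[0, 3, 5, 5, 0], [3, 0, 0, 0, 2], [5, 0, 0, 0, 4], [5, 0, 0, 0, 4], [0, 2, 4, 4, 0]]
M^4 = [[13, 0, 0, 0, 10], [0, 3, 5, 5, 0], [0, 5, 9, 9, 0], [0, 5, 9, 9, 0], [10, 0, 0, 0, 8]]

0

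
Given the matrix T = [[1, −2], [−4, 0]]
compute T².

[[9, −2], [−4, 8]]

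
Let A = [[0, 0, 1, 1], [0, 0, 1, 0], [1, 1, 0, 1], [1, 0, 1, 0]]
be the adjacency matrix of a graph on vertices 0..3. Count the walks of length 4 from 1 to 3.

The number of length-4 walks from vertex 1 to vertex 3 is entry (1,3) of A⁴, where A is the adjacency matrix.
A² = [[2, 1, 1, 1], [1, 1, 0, 1], [1, 0, 3, 1], [1, 1, 1, 2]]
A³ = [[2, 1, 4, 3], [1, 0, 3, 1], [4, 3, 2, 4], [3, 1, 4, 2]]
A⁴ = [[7, 4, 6, 6], [4, 3, 2, 4], [6, 2, 11, 6], [6, 4, 6, 7]]

4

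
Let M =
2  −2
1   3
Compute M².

[[2, −10], [5, 7]]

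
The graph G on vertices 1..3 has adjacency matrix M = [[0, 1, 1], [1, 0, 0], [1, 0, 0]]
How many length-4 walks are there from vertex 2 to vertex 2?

2

The number of length-4 walks from vertex 2 to vertex 2 is entry (2,2) of M⁴, where M is the adjacency matrix.
M² = [[2, 0, 0], [0, 1, 1], [0, 1, 1]]
M³ = [[0, 2, 2], [2, 0, 0], [2, 0, 0]]
M⁴ = [[4, 0, 0], [0, 2, 2], [0, 2, 2]]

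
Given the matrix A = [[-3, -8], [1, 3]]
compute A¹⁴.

A² = I (check: tr A = 0 and det A = -1), so A¹⁴ = I since 14 is even.

[[1, 0], [0, 1]]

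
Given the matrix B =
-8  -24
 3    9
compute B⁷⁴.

B² = B (a projection; rank 1, trace 1), so B⁷⁴ = B.

[[-8, -24], [3, 9]]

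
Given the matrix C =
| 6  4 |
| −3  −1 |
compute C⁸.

[[25476, 25220], [−18915, −18659]]

tr C = 5 and det C = 6, so the characteristic polynomial is λ² − (5)λ + (6) with roots 2 and 3.
Eigenvectors give P = [[1, 4], [−1, −3]] with P⁻¹ = [[−3, −4], [1, 1]], and C = P·diag(2, 3)·P⁻¹.
Then C⁸ = P·diag(256, 6561)·P⁻¹ = [[256, 26244], [−256, −19683]] · [[−3, −4], [1, 1]] = [[25476, 25220], [−18915, −18659]].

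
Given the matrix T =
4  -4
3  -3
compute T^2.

[[4, -4], [3, -3]]

T² = T (a projection; rank 1, trace 1), so T^2 = T.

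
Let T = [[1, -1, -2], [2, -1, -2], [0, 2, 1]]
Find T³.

[[-9, 1, 8], [-10, -3, 6], [4, -10, -11]]

T² = [[-1, -4, -2], [0, -5, -4], [4, 0, -3]]
T³ = [[-9, 1, 8], [-10, -3, 6], [4, -10, -11]]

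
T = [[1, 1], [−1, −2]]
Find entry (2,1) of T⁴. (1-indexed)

3

T² = [[0, −1], [1, 3]]
T³ = [[1, 2], [−2, −5]]
T⁴ = [[−1, −3], [3, 8]]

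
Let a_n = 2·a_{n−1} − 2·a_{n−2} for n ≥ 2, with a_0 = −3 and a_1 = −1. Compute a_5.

With companion matrix B = [[2, −2], [1, 0]], [a_n, a_{n−1}]ᵀ = B·[a_{n−1}, a_{n−2}]ᵀ, so [a_5, a_4]ᵀ = B⁴·[a_1, a_0]ᵀ.
B⁴ = [[−4, 0], [0, −4]], giving [a_5, a_4]ᵀ = [[4], [12]].

4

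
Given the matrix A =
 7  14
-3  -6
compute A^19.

A² = A (a projection; rank 1, trace 1), so A^19 = A.

[[7, 14], [-3, -6]]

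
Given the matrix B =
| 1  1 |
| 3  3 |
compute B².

[[4, 4], [12, 12]]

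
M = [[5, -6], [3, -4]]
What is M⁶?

[[127, -126], [63, -62]]

tr M = 1 and det M = -2, so the characteristic polynomial is λ² − (1)λ + (-2) with roots 2 and -1.
Eigenvectors give P = [[2, 1], [1, 1]] with P⁻¹ = [[1, -1], [-1, 2]], and M = P·diag(2, -1)·P⁻¹.
Then M⁶ = P·diag(64, 1)·P⁻¹ = [[128, 1], [64, 1]] · [[1, -1], [-1, 2]] = [[127, -126], [63, -62]].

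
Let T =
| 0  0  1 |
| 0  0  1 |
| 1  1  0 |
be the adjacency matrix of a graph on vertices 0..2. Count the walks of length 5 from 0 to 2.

The number of length-5 walks from vertex 0 to vertex 2 is entry (0,2) of T^5, where T is the adjacency matrix.
T^2 = [[1, 1, 0], [1, 1, 0], [0, 0, 2]]
T^3 = [[0, 0, 2], [0, 0, 2], [2, 2, 0]]
T^4 = [[2, 2, 0], [2, 2, 0], [0, 0, 4]]
T^5 = [[0, 0, 4], [0, 0, 4], [4, 4, 0]]

4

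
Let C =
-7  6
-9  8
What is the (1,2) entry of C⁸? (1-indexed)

510

tr C = 1 and det C = -2, so the characteristic polynomial is λ² − (1)λ + (-2) with roots 2 and -1.
Eigenvectors give P = [[-2, 1], [-3, 1]] with P⁻¹ = [[1, -1], [3, -2]], and C = P·diag(2, -1)·P⁻¹.
Then C⁸ = P·diag(256, 1)·P⁻¹ = [[-512, 1], [-768, 1]] · [[1, -1], [3, -2]] = [[-509, 510], [-765, 766]].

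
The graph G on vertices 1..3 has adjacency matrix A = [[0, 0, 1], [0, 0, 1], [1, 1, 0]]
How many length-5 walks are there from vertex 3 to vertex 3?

0

The number of length-5 walks from vertex 3 to vertex 3 is entry (3,3) of A⁵, where A is the adjacency matrix.
A² = [[1, 1, 0], [1, 1, 0], [0, 0, 2]]
A³ = [[0, 0, 2], [0, 0, 2], [2, 2, 0]]
A⁴ = [[2, 2, 0], [2, 2, 0], [0, 0, 4]]
A⁵ = [[0, 0, 4], [0, 0, 4], [4, 4, 0]]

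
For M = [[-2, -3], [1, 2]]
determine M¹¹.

M² = I (check: tr M = 0 and det M = -1), so M¹¹ = M since 11 is odd.

[[-2, -3], [1, 2]]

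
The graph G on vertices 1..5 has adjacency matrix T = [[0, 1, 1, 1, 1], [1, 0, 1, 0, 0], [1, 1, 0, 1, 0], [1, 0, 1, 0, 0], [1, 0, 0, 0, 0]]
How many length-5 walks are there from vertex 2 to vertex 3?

The number of length-5 walks from vertex 2 to vertex 3 is entry (2,3) of T⁵, where T is the adjacency matrix.
T² = [[4, 1, 2, 1, 0], [1, 2, 1, 2, 1], [2, 1, 3, 1, 1], [1, 2, 1, 2, 1], [0, 1, 1, 1, 1]]
T³ = [[4, 6, 6, 6, 4], [6, 2, 5, 2, 1], [6, 5, 4, 5, 2], [6, 2, 5, 2, 1], [4, 1, 2, 1, 0]]
T⁴ = [[22, 10, 16, 10, 4], [10, 11, 10, 11, 6], [16, 10, 16, 10, 6], [10, 11, 10, 11, 6], [4, 6, 6, 6, 4]]
T⁵ = [[40, 38, 42, 38, 22], [38, 20, 32, 20, 10], [42, 32, 36, 32, 16], [38, 20, 32, 20, 10], [22, 10, 16, 10, 4]]

32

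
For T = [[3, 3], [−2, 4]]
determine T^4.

[[−285, 273], [−182, −194]]

T^2 = [[3, 21], [−14, 10]]
T^3 = [[−33, 93], [−62, −2]]
T^4 = [[−285, 273], [−182, −194]]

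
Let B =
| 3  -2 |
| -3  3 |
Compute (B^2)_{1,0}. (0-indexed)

-18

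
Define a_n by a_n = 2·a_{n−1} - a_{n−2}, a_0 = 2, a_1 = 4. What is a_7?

With companion matrix Q = [[2, -1], [1, 0]], [a_n, a_{n−1}]ᵀ = Q·[a_{n−1}, a_{n−2}]ᵀ, so [a_7, a_6]ᵀ = Q^6·[a_1, a_0]ᵀ.
Q^6 = [[7, -6], [6, -5]], giving [a_7, a_6]ᵀ = [[16], [14]].

16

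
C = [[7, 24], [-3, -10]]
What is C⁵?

[[247, 744], [-93, -280]]

tr C = -3 and det C = 2, so the characteristic polynomial is λ² − (-3)λ + (2) with roots -2 and -1.
Eigenvectors give P = [[8, 3], [-3, -1]] with P⁻¹ = [[-1, -3], [3, 8]], and C = P·diag(-2, -1)·P⁻¹.
Then C⁵ = P·diag(-32, -1)·P⁻¹ = [[-256, -3], [96, 1]] · [[-1, -3], [3, 8]] = [[247, 744], [-93, -280]].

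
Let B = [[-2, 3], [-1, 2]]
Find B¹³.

B² = I (check: tr B = 0 and det B = -1), so B¹³ = B since 13 is odd.

[[-2, 3], [-1, 2]]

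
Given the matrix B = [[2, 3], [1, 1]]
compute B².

[[7, 9], [3, 4]]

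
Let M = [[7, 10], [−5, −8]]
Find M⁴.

tr M = −1 and det M = −6, so the characteristic polynomial is λ² − (−1)λ + (−6) with roots 2 and −3.
Eigenvectors give P = [[−2, 1], [1, −1]] with P⁻¹ = [[−1, −1], [−1, −2]], and M = P·diag(2, −3)·P⁻¹.
Then M⁴ = P·diag(16, 81)·P⁻¹ = [[−32, 81], [16, −81]] · [[−1, −1], [−1, −2]] = [[−49, −130], [65, 146]].

[[−49, −130], [65, 146]]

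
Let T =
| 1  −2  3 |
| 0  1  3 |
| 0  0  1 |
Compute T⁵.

T = I + N where N = [[0, −2, 3], [0, 0, 3], [0, 0, 0]] is strictly upper-triangular, so N³ = 0.
(I + N)⁵ = I + 5·N + 10·N² = [[1, −10, −45], [0, 1, 15], [0, 0, 1]].

[[1, −10, −45], [0, 1, 15], [0, 0, 1]]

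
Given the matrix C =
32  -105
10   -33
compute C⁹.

[[121682, -424095], [40390, -140853]]

tr C = -1 and det C = -6, so the characteristic polynomial is λ² − (-1)λ + (-6) with roots 2 and -3.
Eigenvectors give P = [[7, 3], [2, 1]] with P⁻¹ = [[1, -3], [-2, 7]], and C = P·diag(2, -3)·P⁻¹.
Then C⁹ = P·diag(512, -19683)·P⁻¹ = [[3584, -59049], [1024, -19683]] · [[1, -3], [-2, 7]] = [[121682, -424095], [40390, -140853]].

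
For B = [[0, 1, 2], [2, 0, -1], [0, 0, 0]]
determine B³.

B² = [[2, 0, -1], [0, 2, 4], [0, 0, 0]]
B³ = [[0, 2, 4], [4, 0, -2], [0, 0, 0]]

[[0, 2, 4], [4, 0, -2], [0, 0, 0]]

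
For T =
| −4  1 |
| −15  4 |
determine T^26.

T² = I (check: tr T = 0 and det T = −1), so T^26 = I since 26 is even.

[[1, 0], [0, 1]]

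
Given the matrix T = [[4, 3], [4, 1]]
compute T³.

[[172, 99], [132, 73]]

T² = [[28, 15], [20, 13]]
T³ = [[172, 99], [132, 73]]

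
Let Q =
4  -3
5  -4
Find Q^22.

[[1, 0], [0, 1]]

Q² = I (check: tr Q = 0 and det Q = -1), so Q^22 = I since 22 is even.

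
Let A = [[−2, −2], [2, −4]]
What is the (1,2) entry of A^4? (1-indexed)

A^2 = [[0, 12], [−12, 12]]
A^3 = [[24, −48], [48, −24]]
A^4 = [[−144, 144], [−144, 0]]

144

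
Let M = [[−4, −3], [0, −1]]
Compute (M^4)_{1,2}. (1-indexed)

M^2 = [[16, 15], [0, 1]]
M^3 = [[−64, −63], [0, −1]]
M^4 = [[256, 255], [0, 1]]

255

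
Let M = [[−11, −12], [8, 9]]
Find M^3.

tr M = −2 and det M = −3, so the characteristic polynomial is λ² − (−2)λ + (−3) with roots 1 and −3.
Eigenvectors give P = [[1, −3], [−1, 2]] with P⁻¹ = [[−2, −3], [−1, −1]], and M = P·diag(1, −3)·P⁻¹.
Then M^3 = P·diag(1, −27)·P⁻¹ = [[1, 81], [−1, −54]] · [[−2, −3], [−1, −1]] = [[−83, −84], [56, 57]].

[[−83, −84], [56, 57]]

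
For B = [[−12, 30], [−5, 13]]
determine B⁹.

[[−40902, 121170], [−20195, 60073]]

tr B = 1 and det B = −6, so the characteristic polynomial is λ² − (1)λ + (−6) with roots −2 and 3.
Eigenvectors give P = [[3, 2], [1, 1]] with P⁻¹ = [[1, −2], [−1, 3]], and B = P·diag(−2, 3)·P⁻¹.
Then B⁹ = P·diag(−512, 19683)·P⁻¹ = [[−1536, 39366], [−512, 19683]] · [[1, −2], [−1, 3]] = [[−40902, 121170], [−20195, 60073]].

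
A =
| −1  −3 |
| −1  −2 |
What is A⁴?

[[43, 99], [33, 76]]

A² = [[4, 9], [3, 7]]
A³ = [[−13, −30], [−10, −23]]
A⁴ = [[43, 99], [33, 76]]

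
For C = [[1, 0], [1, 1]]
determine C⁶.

[[1, 0], [6, 1]]

C = I + N where N = [[0, 0], [1, 0]] is strictly lower-triangular, so N² = 0.
(I + N)⁶ = I + 6·N = [[1, 0], [6, 1]].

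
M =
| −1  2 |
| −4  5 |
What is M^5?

[[−241, 242], [−484, 485]]

tr M = 4 and det M = 3, so the characteristic polynomial is λ² − (4)λ + (3) with roots 3 and 1.
Eigenvectors give P = [[−1, 1], [−2, 1]] with P⁻¹ = [[1, −1], [2, −1]], and M = P·diag(3, 1)·P⁻¹.
Then M^5 = P·diag(243, 1)·P⁻¹ = [[−243, 1], [−486, 1]] · [[1, −1], [2, −1]] = [[−241, 242], [−484, 485]].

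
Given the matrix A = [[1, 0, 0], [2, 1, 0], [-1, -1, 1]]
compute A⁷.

A = I + N where N = [[0, 0, 0], [2, 0, 0], [-1, -1, 0]] is strictly lower-triangular, so N³ = 0.
(I + N)⁷ = I + 7·N + 21·N² = [[1, 0, 0], [14, 1, 0], [-49, -7, 1]].

[[1, 0, 0], [14, 1, 0], [-49, -7, 1]]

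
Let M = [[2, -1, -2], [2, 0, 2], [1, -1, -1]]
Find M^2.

[[0, 0, -4], [6, -4, -6], [-1, 0, -3]]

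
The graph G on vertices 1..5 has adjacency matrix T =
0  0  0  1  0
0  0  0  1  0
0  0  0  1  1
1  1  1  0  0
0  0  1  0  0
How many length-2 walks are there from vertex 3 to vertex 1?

The number of length-2 walks from vertex 3 to vertex 1 is entry (3,1) of T^2, where T is the adjacency matrix.
T^2 = [[1, 1, 1, 0, 0], [1, 1, 1, 0, 0], [1, 1, 2, 0, 0], [0, 0, 0, 3, 1], [0, 0, 0, 1, 1]]

1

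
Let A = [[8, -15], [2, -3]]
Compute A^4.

tr A = 5 and det A = 6, so the characteristic polynomial is λ² − (5)λ + (6) with roots 2 and 3.
Eigenvectors give P = [[5, -3], [2, -1]] with P⁻¹ = [[-1, 3], [-2, 5]], and A = P·diag(2, 3)·P⁻¹.
Then A^4 = P·diag(16, 81)·P⁻¹ = [[80, -243], [32, -81]] · [[-1, 3], [-2, 5]] = [[406, -975], [130, -309]].

[[406, -975], [130, -309]]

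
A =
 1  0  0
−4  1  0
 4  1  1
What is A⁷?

[[1, 0, 0], [−28, 1, 0], [−56, 7, 1]]

A = I + N where N = [[0, 0, 0], [−4, 0, 0], [4, 1, 0]] is strictly lower-triangular, so N³ = 0.
(I + N)⁷ = I + 7·N + 21·N² = [[1, 0, 0], [−28, 1, 0], [−56, 7, 1]].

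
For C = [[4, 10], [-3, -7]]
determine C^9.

[[2554, 5110], [-1533, -3067]]

tr C = -3 and det C = 2, so the characteristic polynomial is λ² − (-3)λ + (2) with roots -1 and -2.
Eigenvectors give P = [[-2, -5], [1, 3]] with P⁻¹ = [[-3, -5], [1, 2]], and C = P·diag(-1, -2)·P⁻¹.
Then C^9 = P·diag(-1, -512)·P⁻¹ = [[2, 2560], [-1, -1536]] · [[-3, -5], [1, 2]] = [[2554, 5110], [-1533, -3067]].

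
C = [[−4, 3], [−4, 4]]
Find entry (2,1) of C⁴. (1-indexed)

C² = [[4, 0], [0, 4]]
C³ = [[−16, 12], [−16, 16]]
C⁴ = [[16, 0], [0, 16]]

0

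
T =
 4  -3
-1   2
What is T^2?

[[19, -18], [-6, 7]]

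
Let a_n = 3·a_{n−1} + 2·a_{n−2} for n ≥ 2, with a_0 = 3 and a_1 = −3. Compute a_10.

−104763

With companion matrix A = [[3, 2], [1, 0]], [a_n, a_{n−1}]ᵀ = A·[a_{n−1}, a_{n−2}]ᵀ, so [a_10, a_9]ᵀ = A⁹·[a_1, a_0]ᵀ.
A⁹ = [[79647, 44726], [22363, 12558]], giving [a_10, a_9]ᵀ = [[−104763], [−29415]].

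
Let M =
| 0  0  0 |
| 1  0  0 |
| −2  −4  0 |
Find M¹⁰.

[[0, 0, 0], [0, 0, 0], [0, 0, 0]]

M is strictly triangular, hence nilpotent: M³ = 0, so M¹⁰ = 0.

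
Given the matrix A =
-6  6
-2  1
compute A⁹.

tr A = -5 and det A = 6, so the characteristic polynomial is λ² − (-5)λ + (6) with roots -3 and -2.
Eigenvectors give P = [[2, -3], [1, -2]] with P⁻¹ = [[2, -3], [1, -2]], and A = P·diag(-3, -2)·P⁻¹.
Then A⁹ = P·diag(-19683, -512)·P⁻¹ = [[-39366, 1536], [-19683, 1024]] · [[2, -3], [1, -2]] = [[-77196, 115026], [-38342, 57001]].

[[-77196, 115026], [-38342, 57001]]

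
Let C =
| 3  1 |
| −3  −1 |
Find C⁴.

[[24, 8], [−24, −8]]

C² = [[6, 2], [−6, −2]]
C³ = [[12, 4], [−12, −4]]
C⁴ = [[24, 8], [−24, −8]]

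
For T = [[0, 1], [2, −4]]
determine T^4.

T^2 = [[2, −4], [−8, 18]]
T^3 = [[−8, 18], [36, −80]]
T^4 = [[36, −80], [−160, 356]]

[[36, −80], [−160, 356]]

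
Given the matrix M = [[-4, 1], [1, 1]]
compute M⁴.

M² = [[17, -3], [-3, 2]]
M³ = [[-71, 14], [14, -1]]
M⁴ = [[298, -57], [-57, 13]]

[[298, -57], [-57, 13]]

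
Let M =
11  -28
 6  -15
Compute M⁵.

tr M = -4 and det M = 3, so the characteristic polynomial is λ² − (-4)λ + (3) with roots -3 and -1.
Eigenvectors give P = [[2, 7], [1, 3]] with P⁻¹ = [[-3, 7], [1, -2]], and M = P·diag(-3, -1)·P⁻¹.
Then M⁵ = P·diag(-243, -1)·P⁻¹ = [[-486, -7], [-243, -3]] · [[-3, 7], [1, -2]] = [[1451, -3388], [726, -1695]].

[[1451, -3388], [726, -1695]]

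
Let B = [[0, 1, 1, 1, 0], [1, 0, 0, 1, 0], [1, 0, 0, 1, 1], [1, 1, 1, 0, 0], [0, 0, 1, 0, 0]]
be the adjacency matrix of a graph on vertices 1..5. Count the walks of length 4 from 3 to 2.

The number of length-4 walks from vertex 3 to vertex 2 is entry (3,2) of B^4, where B is the adjacency matrix.
B^2 = [[3, 1, 1, 2, 1], [1, 2, 2, 1, 0], [1, 2, 3, 1, 0], [2, 1, 1, 3, 1], [1, 0, 0, 1, 1]]
B^3 = [[4, 5, 6, 5, 1], [5, 2, 2, 5, 2], [6, 2, 2, 6, 3], [5, 5, 6, 4, 1], [1, 2, 3, 1, 0]]
B^4 = [[16, 9, 10, 15, 6], [9, 10, 12, 9, 2], [10, 12, 15, 10, 2], [15, 9, 10, 16, 6], [6, 2, 2, 6, 3]]

12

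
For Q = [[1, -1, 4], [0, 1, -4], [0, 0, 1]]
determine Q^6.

Q = I + N where N = [[0, -1, 4], [0, 0, -4], [0, 0, 0]] is strictly upper-triangular, so N^3 = 0.
(I + N)^6 = I + 6·N + 15·N^2 = [[1, -6, 84], [0, 1, -24], [0, 0, 1]].

[[1, -6, 84], [0, 1, -24], [0, 0, 1]]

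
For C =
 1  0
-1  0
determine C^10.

C² = C (a projection; rank 1, trace 1), so C^10 = C.

[[1, 0], [-1, 0]]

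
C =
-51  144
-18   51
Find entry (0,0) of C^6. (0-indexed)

tr C = 0 and det C = -9, so the characteristic polynomial is λ² − (0)λ + (-9) with roots 3 and -3.
Eigenvectors give P = [[8, 3], [3, 1]] with P⁻¹ = [[-1, 3], [3, -8]], and C = P·diag(3, -3)·P⁻¹.
Then C^6 = P·diag(729, 729)·P⁻¹ = [[5832, 2187], [2187, 729]] · [[-1, 3], [3, -8]] = [[729, 0], [0, 729]].

729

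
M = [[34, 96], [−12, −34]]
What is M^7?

[[2176, 6144], [−768, −2176]]

tr M = 0 and det M = −4, so the characteristic polynomial is λ² − (0)λ + (−4) with roots 2 and −2.
Eigenvectors give P = [[−3, −8], [1, 3]] with P⁻¹ = [[−3, −8], [1, 3]], and M = P·diag(2, −2)·P⁻¹.
Then M^7 = P·diag(128, −128)·P⁻¹ = [[−384, 1024], [128, −384]] · [[−3, −8], [1, 3]] = [[2176, 6144], [−768, −2176]].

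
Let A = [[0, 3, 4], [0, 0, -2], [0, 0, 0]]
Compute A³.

A is strictly triangular, hence nilpotent: A³ = 0, so A³ = 0.

[[0, 0, 0], [0, 0, 0], [0, 0, 0]]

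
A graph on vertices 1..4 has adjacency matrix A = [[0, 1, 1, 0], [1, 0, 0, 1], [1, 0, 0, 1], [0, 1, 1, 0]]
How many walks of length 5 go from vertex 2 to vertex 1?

16

The number of length-5 walks from vertex 2 to vertex 1 is entry (2,1) of A^5, where A is the adjacency matrix.
A^2 = [[2, 0, 0, 2], [0, 2, 2, 0], [0, 2, 2, 0], [2, 0, 0, 2]]
A^3 = [[0, 4, 4, 0], [4, 0, 0, 4], [4, 0, 0, 4], [0, 4, 4, 0]]
A^4 = [[8, 0, 0, 8], [0, 8, 8, 0], [0, 8, 8, 0], [8, 0, 0, 8]]
A^5 = [[0, 16, 16, 0], [16, 0, 0, 16], [16, 0, 0, 16], [0, 16, 16, 0]]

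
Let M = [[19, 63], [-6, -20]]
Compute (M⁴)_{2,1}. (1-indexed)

30

tr M = -1 and det M = -2, so the characteristic polynomial is λ² − (-1)λ + (-2) with roots 1 and -2.
Eigenvectors give P = [[7, 3], [-2, -1]] with P⁻¹ = [[1, 3], [-2, -7]], and M = P·diag(1, -2)·P⁻¹.
Then M⁴ = P·diag(1, 16)·P⁻¹ = [[7, 48], [-2, -16]] · [[1, 3], [-2, -7]] = [[-89, -315], [30, 106]].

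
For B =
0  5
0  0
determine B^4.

[[0, 0], [0, 0]]

B is strictly triangular, hence nilpotent: B^2 = 0, so B^4 = 0.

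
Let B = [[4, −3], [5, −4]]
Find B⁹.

[[4, −3], [5, −4]]

B² = I (check: tr B = 0 and det B = −1), so B⁹ = B since 9 is odd.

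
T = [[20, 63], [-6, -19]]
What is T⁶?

tr T = 1 and det T = -2, so the characteristic polynomial is λ² − (1)λ + (-2) with roots 2 and -1.
Eigenvectors give P = [[7, -3], [-2, 1]] with P⁻¹ = [[1, 3], [2, 7]], and T = P·diag(2, -1)·P⁻¹.
Then T⁶ = P·diag(64, 1)·P⁻¹ = [[448, -3], [-128, 1]] · [[1, 3], [2, 7]] = [[442, 1323], [-126, -377]].

[[442, 1323], [-126, -377]]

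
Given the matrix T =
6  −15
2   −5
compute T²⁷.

[[6, −15], [2, −5]]

T² = T (a projection; rank 1, trace 1), so T²⁷ = T.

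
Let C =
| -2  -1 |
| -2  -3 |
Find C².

[[6, 5], [10, 11]]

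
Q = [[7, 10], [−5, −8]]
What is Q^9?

[[20707, 40390], [−20195, −39878]]

tr Q = −1 and det Q = −6, so the characteristic polynomial is λ² − (−1)λ + (−6) with roots −3 and 2.
Eigenvectors give P = [[−1, −2], [1, 1]] with P⁻¹ = [[1, 2], [−1, −1]], and Q = P·diag(−3, 2)·P⁻¹.
Then Q^9 = P·diag(−19683, 512)·P⁻¹ = [[19683, −1024], [−19683, 512]] · [[1, 2], [−1, −1]] = [[20707, 40390], [−20195, −39878]].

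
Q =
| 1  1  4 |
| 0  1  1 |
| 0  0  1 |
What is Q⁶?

Q = I + N where N = [[0, 1, 4], [0, 0, 1], [0, 0, 0]] is strictly upper-triangular, so N³ = 0.
(I + N)⁶ = I + 6·N + 15·N² = [[1, 6, 39], [0, 1, 6], [0, 0, 1]].

[[1, 6, 39], [0, 1, 6], [0, 0, 1]]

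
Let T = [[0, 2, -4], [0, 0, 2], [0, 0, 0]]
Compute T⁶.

[[0, 0, 0], [0, 0, 0], [0, 0, 0]]

T is strictly triangular, hence nilpotent: T³ = 0, so T⁶ = 0.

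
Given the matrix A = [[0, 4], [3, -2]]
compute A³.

A² = [[12, -8], [-6, 16]]
A³ = [[-24, 64], [48, -56]]

[[-24, 64], [48, -56]]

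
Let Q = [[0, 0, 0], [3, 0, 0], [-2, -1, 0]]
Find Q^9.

Q is strictly triangular, hence nilpotent: Q^3 = 0, so Q^9 = 0.

[[0, 0, 0], [0, 0, 0], [0, 0, 0]]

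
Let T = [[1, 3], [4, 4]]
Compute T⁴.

T² = [[13, 15], [20, 28]]
T³ = [[73, 99], [132, 172]]
T⁴ = [[469, 615], [820, 1084]]

[[469, 615], [820, 1084]]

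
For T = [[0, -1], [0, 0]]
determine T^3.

[[0, 0], [0, 0]]

T is strictly triangular, hence nilpotent: T^2 = 0, so T^3 = 0.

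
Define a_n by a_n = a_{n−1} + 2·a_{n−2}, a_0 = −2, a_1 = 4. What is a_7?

88

With companion matrix T = [[1, 2], [1, 0]], [a_n, a_{n−1}]ᵀ = T·[a_{n−1}, a_{n−2}]ᵀ, so [a_7, a_6]ᵀ = T⁶·[a_1, a_0]ᵀ.
T⁶ = [[43, 42], [21, 22]], giving [a_7, a_6]ᵀ = [[88], [40]].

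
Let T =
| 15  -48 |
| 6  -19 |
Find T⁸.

tr T = -4 and det T = 3, so the characteristic polynomial is λ² − (-4)λ + (3) with roots -3 and -1.
Eigenvectors give P = [[-8, 3], [-3, 1]] with P⁻¹ = [[1, -3], [3, -8]], and T = P·diag(-3, -1)·P⁻¹.
Then T⁸ = P·diag(6561, 1)·P⁻¹ = [[-52488, 3], [-19683, 1]] · [[1, -3], [3, -8]] = [[-52479, 157440], [-19680, 59041]].

[[-52479, 157440], [-19680, 59041]]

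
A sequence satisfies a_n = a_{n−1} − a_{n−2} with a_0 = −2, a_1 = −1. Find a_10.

1

With companion matrix A = [[1, −1], [1, 0]], [a_n, a_{n−1}]ᵀ = A·[a_{n−1}, a_{n−2}]ᵀ, so [a_10, a_9]ᵀ = A⁹·[a_1, a_0]ᵀ.
A⁹ = [[−1, 0], [0, −1]], giving [a_10, a_9]ᵀ = [[1], [2]].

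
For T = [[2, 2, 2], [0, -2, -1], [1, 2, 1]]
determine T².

[[6, 4, 4], [-1, 2, 1], [3, 0, 1]]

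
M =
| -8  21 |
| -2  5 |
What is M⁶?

[[442, -1323], [126, -377]]

tr M = -3 and det M = 2, so the characteristic polynomial is λ² − (-3)λ + (2) with roots -1 and -2.
Eigenvectors give P = [[3, 7], [1, 2]] with P⁻¹ = [[-2, 7], [1, -3]], and M = P·diag(-1, -2)·P⁻¹.
Then M⁶ = P·diag(1, 64)·P⁻¹ = [[3, 448], [1, 128]] · [[-2, 7], [1, -3]] = [[442, -1323], [126, -377]].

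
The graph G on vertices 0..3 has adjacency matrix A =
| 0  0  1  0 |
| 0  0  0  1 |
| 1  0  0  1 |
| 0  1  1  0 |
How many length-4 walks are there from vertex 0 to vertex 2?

The number of length-4 walks from vertex 0 to vertex 2 is entry (0,2) of A⁴, where A is the adjacency matrix.
A² = [[1, 0, 0, 1], [0, 1, 1, 0], [0, 1, 2, 0], [1, 0, 0, 2]]
A³ = [[0, 1, 2, 0], [1, 0, 0, 2], [2, 0, 0, 3], [0, 2, 3, 0]]
A⁴ = [[2, 0, 0, 3], [0, 2, 3, 0], [0, 3, 5, 0], [3, 0, 0, 5]]

0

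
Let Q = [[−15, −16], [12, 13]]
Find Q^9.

tr Q = −2 and det Q = −3, so the characteristic polynomial is λ² − (−2)λ + (−3) with roots 1 and −3.
Eigenvectors give P = [[−1, −4], [1, 3]] with P⁻¹ = [[3, 4], [−1, −1]], and Q = P·diag(1, −3)·P⁻¹.
Then Q^9 = P·diag(1, −19683)·P⁻¹ = [[−1, 78732], [1, −59049]] · [[3, 4], [−1, −1]] = [[−78735, −78736], [59052, 59053]].

[[−78735, −78736], [59052, 59053]]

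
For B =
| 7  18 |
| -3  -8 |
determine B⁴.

[[-29, -90], [15, 46]]

tr B = -1 and det B = -2, so the characteristic polynomial is λ² − (-1)λ + (-2) with roots -2 and 1.
Eigenvectors give P = [[2, -3], [-1, 1]] with P⁻¹ = [[-1, -3], [-1, -2]], and B = P·diag(-2, 1)·P⁻¹.
Then B⁴ = P·diag(16, 1)·P⁻¹ = [[32, -3], [-16, 1]] · [[-1, -3], [-1, -2]] = [[-29, -90], [15, 46]].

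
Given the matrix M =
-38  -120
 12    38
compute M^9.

[[-9728, -30720], [3072, 9728]]

tr M = 0 and det M = -4, so the characteristic polynomial is λ² − (0)λ + (-4) with roots -2 and 2.
Eigenvectors give P = [[-10, 3], [3, -1]] with P⁻¹ = [[-1, -3], [-3, -10]], and M = P·diag(-2, 2)·P⁻¹.
Then M^9 = P·diag(-512, 512)·P⁻¹ = [[5120, 1536], [-1536, -512]] · [[-1, -3], [-3, -10]] = [[-9728, -30720], [3072, 9728]].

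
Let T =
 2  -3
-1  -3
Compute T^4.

[[52, 57], [19, 147]]

T^2 = [[7, 3], [1, 12]]
T^3 = [[11, -30], [-10, -39]]
T^4 = [[52, 57], [19, 147]]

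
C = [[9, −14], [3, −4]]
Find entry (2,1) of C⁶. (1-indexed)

1995

tr C = 5 and det C = 6, so the characteristic polynomial is λ² − (5)λ + (6) with roots 2 and 3.
Eigenvectors give P = [[2, 7], [1, 3]] with P⁻¹ = [[−3, 7], [1, −2]], and C = P·diag(2, 3)·P⁻¹.
Then C⁶ = P·diag(64, 729)·P⁻¹ = [[128, 5103], [64, 2187]] · [[−3, 7], [1, −2]] = [[4719, −9310], [1995, −3926]].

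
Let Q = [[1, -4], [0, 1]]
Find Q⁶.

[[1, -24], [0, 1]]

Q = I + N where N = [[0, -4], [0, 0]] is strictly upper-triangular, so N² = 0.
(I + N)⁶ = I + 6·N = [[1, -24], [0, 1]].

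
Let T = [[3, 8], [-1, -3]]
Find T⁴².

T² = I (check: tr T = 0 and det T = -1), so T⁴² = I since 42 is even.

[[1, 0], [0, 1]]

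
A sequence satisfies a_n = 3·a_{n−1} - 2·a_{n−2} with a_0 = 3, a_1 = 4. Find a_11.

2050

With companion matrix A = [[3, -2], [1, 0]], [a_n, a_{n−1}]ᵀ = A·[a_{n−1}, a_{n−2}]ᵀ, so [a_11, a_10]ᵀ = A¹⁰·[a_1, a_0]ᵀ.
A¹⁰ = [[2047, -2046], [1023, -1022]], giving [a_11, a_10]ᵀ = [[2050], [1026]].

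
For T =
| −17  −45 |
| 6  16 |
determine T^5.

[[−197, −495], [66, 166]]

tr T = −1 and det T = −2, so the characteristic polynomial is λ² − (−1)λ + (−2) with roots 1 and −2.
Eigenvectors give P = [[−5, −3], [2, 1]] with P⁻¹ = [[1, 3], [−2, −5]], and T = P·diag(1, −2)·P⁻¹.
Then T^5 = P·diag(1, −32)·P⁻¹ = [[−5, 96], [2, −32]] · [[1, 3], [−2, −5]] = [[−197, −495], [66, 166]].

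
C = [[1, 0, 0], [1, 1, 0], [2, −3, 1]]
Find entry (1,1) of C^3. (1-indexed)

C = I + N where N = [[0, 0, 0], [1, 0, 0], [2, −3, 0]] is strictly lower-triangular, so N^3 = 0.
(I + N)^3 = I + 3·N + 3·N^2 = [[1, 0, 0], [3, 1, 0], [−3, −9, 1]].

1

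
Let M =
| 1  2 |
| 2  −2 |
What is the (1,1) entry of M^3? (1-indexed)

1

M^2 = [[5, −2], [−2, 8]]
M^3 = [[1, 14], [14, −20]]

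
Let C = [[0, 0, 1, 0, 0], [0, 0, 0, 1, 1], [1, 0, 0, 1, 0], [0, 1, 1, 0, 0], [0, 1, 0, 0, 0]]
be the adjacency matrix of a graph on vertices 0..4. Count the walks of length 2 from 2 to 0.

0

The number of length-2 walks from vertex 2 to vertex 0 is entry (2,0) of C^2, where C is the adjacency matrix.
C^2 = [[1, 0, 0, 1, 0], [0, 2, 1, 0, 0], [0, 1, 2, 0, 0], [1, 0, 0, 2, 1], [0, 0, 0, 1, 1]]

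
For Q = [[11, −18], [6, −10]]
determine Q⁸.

[[1021, −1530], [510, −764]]

tr Q = 1 and det Q = −2, so the characteristic polynomial is λ² − (1)λ + (−2) with roots −1 and 2.
Eigenvectors give P = [[−3, 2], [−2, 1]] with P⁻¹ = [[1, −2], [2, −3]], and Q = P·diag(−1, 2)·P⁻¹.
Then Q⁸ = P·diag(1, 256)·P⁻¹ = [[−3, 512], [−2, 256]] · [[1, −2], [2, −3]] = [[1021, −1530], [510, −764]].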